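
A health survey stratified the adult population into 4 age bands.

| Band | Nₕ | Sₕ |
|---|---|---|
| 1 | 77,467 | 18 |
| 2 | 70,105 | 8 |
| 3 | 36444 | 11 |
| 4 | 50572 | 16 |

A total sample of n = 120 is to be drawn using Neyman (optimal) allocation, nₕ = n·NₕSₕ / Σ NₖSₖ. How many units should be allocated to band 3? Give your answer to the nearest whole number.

Σ NₕSₕ = 77467·18 + 70105·8 + 36444·11 + 50572·16 = 3165282.
Share for 3: 400884/3165282 = 0.12665.
n_3 = 120 × 0.12665 = 15.198... → 15.

15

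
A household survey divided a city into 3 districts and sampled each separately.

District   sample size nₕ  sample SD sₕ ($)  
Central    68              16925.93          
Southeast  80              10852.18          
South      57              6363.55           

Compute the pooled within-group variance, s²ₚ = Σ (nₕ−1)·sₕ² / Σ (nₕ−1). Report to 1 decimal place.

152307713.9

Degrees of freedom: 67 + 79 + 56 = 202.
Σ(nₕ−1)sₕ² = 67·286487106.3649 + 79·117769810.7524 + 56·40494768.6025 = 30766158217.6279.
s²ₚ = 30766158217.6279 / 202 = 152307713.949... → 152307713.9.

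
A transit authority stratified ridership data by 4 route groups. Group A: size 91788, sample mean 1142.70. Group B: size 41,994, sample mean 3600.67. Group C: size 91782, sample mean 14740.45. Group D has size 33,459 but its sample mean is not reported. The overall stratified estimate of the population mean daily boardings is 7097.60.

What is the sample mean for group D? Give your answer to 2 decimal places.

6857.38

Σ Nₕx̄ₕ = N·μ, so 33459·x̄_D = 259023·7097.60 − (91788·1142.70 + 41994·3600.67 + 91782·14740.45).
= 1838441644.8 − 1609000665.48 = 229440979.32.
x̄_D = 229440979.32 / 33459 = 6857.3771... → 6857.38.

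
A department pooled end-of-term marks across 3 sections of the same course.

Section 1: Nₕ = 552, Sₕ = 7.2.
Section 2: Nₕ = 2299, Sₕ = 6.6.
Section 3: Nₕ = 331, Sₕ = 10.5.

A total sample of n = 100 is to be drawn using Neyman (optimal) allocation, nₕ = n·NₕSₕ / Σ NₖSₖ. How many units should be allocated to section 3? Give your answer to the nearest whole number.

15

Σ NₕSₕ = 552·7.2 + 2299·6.6 + 331·10.5 = 22623.3.
Share for 3: 3475.5/22623.3 = 0.15362.
n_3 = 100 × 0.15362 = 15.362... → 15.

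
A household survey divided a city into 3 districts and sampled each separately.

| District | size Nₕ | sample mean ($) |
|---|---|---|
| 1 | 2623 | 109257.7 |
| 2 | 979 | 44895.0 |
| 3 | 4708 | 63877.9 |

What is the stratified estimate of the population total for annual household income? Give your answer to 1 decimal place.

Estimate total by summing Nₕ·x̄ₕ over strata.
2623·109257.7 + 979·44895.0 + 4708·63877.9 = 286582947.1 + 43952205 + 300737153.2 = 631272305.3.

631272305.3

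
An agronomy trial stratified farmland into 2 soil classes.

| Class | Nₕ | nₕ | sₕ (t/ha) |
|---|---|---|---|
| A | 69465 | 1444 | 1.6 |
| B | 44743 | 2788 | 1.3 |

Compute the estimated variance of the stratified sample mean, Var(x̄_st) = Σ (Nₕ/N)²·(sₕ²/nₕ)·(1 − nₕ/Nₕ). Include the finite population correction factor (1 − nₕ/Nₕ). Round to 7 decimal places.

N = 114208. Term for each stratum: Wₕ²sₕ²/nₕ·(1−nₕ/Nₕ).
Var(x̄_st) = 0.0006422273 + 0.0000872388 = 0.0007294661 → 0.0007295.

0.0007295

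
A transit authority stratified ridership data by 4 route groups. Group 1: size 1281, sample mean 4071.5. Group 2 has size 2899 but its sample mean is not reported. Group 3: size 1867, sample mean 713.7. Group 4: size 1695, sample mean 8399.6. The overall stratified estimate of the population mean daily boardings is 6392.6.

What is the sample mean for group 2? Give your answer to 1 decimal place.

9902.1

Σ Nₕx̄ₕ = N·μ, so 2899·x̄_2 = 7742·6392.6 − (1281·4071.5 + 1867·713.7 + 1695·8399.6).
= 49491509.2 − 20785391.4 = 28706117.8.
x̄_2 = 28706117.8 / 2899 = 9902.076... → 9902.1.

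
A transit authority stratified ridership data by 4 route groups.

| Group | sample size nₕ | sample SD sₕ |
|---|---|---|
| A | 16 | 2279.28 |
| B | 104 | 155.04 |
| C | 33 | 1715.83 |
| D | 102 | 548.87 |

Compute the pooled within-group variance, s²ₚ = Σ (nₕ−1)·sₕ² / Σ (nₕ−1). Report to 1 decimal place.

A: (16−1)·2279.28² = 15·5195117.3184 = 77926759.776
B: (104−1)·155.04² = 103·24037.4016 = 2475852.3648
C: (33−1)·1715.83² = 32·2944072.5889 = 94210322.8448
D: (102−1)·548.87² = 101·301258.2769 = 30427085.9669
Numerator = 205040020.9525; denominator = Σ(nₕ−1) = 251.
s²ₚ = 205040020.9525/251 = 816892.514... → 816892.5.

816892.5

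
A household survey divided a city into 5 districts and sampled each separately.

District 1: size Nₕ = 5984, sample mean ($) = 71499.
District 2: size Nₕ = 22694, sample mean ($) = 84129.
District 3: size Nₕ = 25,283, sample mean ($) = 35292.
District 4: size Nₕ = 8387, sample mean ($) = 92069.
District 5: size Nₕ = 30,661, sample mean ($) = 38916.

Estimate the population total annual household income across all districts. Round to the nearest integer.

Estimate total by summing Nₕ·x̄ₕ over strata.
5984·71499 + 22694·84129 + 25283·35292 + 8387·92069 + 30661·38916 = 427850016 + 1909223526 + 892287636 + 772182703 + 1193203476 = 5194747357.

5194747357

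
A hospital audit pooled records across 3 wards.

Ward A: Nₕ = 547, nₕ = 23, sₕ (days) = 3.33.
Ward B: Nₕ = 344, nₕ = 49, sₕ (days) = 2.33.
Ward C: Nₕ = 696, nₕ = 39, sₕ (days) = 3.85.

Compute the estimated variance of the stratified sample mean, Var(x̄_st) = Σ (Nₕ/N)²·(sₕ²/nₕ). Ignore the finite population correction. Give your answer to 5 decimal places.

0.13558

N = 1587; Wₕ = Nₕ/N.
ward A: (547/1587)²·3.33²/23 = 0.05727715
ward B: (344/1587)²·2.33²/49 = 0.00520570
ward C: (696/1587)²·3.85²/39 = 0.07310069
Sum = 0.13558354 → 0.13558.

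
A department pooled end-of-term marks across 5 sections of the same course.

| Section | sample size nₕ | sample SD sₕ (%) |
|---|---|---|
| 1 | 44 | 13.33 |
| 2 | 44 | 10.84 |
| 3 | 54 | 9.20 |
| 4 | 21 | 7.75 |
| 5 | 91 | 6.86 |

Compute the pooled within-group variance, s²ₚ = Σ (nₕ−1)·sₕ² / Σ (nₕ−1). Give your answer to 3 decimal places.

90.827

Degrees of freedom: 43 + 43 + 53 + 20 + 90 = 249.
Σ(nₕ−1)sₕ² = 43·177.6889 + 43·117.5056 + 53·84.64 + 20·60.0625 + 90·47.0596 = 22615.8975.
s²ₚ = 22615.8975 / 249 = 90.82690... → 90.827.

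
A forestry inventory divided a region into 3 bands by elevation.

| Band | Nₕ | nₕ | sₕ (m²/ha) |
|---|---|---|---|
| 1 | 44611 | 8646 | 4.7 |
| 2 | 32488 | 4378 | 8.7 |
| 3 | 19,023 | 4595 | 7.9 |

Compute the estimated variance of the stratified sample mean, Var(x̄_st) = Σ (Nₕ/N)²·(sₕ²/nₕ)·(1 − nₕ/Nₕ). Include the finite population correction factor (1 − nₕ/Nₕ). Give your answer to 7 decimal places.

0.0025560

N = 96122. Term for each stratum: Wₕ²sₕ²/nₕ·(1−nₕ/Nₕ).
Var(x̄_st) = 0.0004436668 + 0.0017088383 + 0.0004034672 = 0.0025559723 → 0.0025560.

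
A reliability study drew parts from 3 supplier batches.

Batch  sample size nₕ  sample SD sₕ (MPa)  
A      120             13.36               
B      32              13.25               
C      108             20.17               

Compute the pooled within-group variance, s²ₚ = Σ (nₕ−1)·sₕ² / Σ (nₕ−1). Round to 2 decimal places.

Degrees of freedom: 119 + 31 + 107 = 257.
Σ(nₕ−1)sₕ² = 119·178.4896 + 31·175.5625 + 107·406.8289 = 70213.3922.
s²ₚ = 70213.3922 / 257 = 273.2039... → 273.20.

273.20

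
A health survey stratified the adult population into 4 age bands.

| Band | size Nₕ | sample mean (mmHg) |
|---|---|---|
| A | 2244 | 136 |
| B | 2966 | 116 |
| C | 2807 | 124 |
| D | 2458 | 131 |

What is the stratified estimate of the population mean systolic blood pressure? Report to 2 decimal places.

125.95

N = 2244 + 2966 + 2807 + 2458 = 10475.
Overall mean = Σ (Nₕ/N)·x̄ₕ — weight by population share, not a simple average.
Σ Nₕx̄ₕ = 2244·136 + 2966·116 + 2807·124 + 2458·131 = 305184 + 344056 + 348068 + 321998 = 1319306.
Divide by N: 1319306 / 10475 = 125.9481... → 125.95.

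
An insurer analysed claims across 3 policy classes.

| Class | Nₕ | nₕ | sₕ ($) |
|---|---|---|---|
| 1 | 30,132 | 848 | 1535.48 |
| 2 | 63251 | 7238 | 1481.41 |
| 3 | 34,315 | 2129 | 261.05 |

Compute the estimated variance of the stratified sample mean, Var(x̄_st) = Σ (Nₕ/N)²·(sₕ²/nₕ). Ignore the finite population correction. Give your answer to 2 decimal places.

231.50

N = 127698; Wₕ = Nₕ/N.
class 1: (30132/127698)²·1535.48²/848 = 154.80330
class 2: (63251/127698)²·1481.41²/7238 = 74.38726
class 3: (34315/127698)²·261.05²/2129 = 2.31138
Sum = 231.50194 → 231.50.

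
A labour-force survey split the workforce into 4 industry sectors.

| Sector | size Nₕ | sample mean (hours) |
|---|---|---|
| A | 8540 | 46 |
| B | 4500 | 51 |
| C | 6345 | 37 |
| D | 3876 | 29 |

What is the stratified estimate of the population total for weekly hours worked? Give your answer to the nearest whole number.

969509

A: 8540·46 = 392840
B: 4500·51 = 229500
C: 6345·37 = 234765
D: 3876·29 = 112404
τ̂ = Σ Nₕx̄ₕ = 969509.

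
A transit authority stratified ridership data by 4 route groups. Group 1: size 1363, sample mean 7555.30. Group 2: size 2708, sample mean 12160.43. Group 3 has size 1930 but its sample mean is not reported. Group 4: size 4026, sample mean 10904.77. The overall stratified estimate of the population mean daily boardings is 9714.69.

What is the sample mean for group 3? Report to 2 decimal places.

5325.53

N = 1363 + 2708 + 1930 + 4026 = 10027.
Overall total = μ·N = 9714.69·10027 = 97409196.63.
Subtract the known strata: 1363·7555.30 + 2708·12160.43 + 4026·10904.77 = 87130922.36.
Remaining total for group 3: 97409196.63 − 87130922.36 = 10278274.27.
Divide by its size: 10278274.27 / 1930 = 5325.5307... → 5325.53.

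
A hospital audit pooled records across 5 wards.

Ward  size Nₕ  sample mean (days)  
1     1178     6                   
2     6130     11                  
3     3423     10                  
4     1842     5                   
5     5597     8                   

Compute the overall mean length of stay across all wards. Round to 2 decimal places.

8.96

N = 18170; weights Wₕ = Nₕ/N = (0.0648, 0.3374, 0.1884, 0.1014, 0.3080).
x̄_st = Σ Wₕ·x̄ₕ = 0.0648·6 + 0.3374·11 + 0.1884·10 + 0.1014·5 + 0.3080·8 ≈ 8.9551...
→ 8.96.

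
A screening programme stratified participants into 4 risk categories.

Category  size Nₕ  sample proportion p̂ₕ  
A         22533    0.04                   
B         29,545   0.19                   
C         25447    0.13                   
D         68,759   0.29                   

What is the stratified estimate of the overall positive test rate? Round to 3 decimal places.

Wₕ = Nₕ/N with N = 146284: 0.1540, 0.2020, 0.1740, 0.4700.
p̂_st = 0.1540·0.04 + 0.2020·0.19 + 0.1740·0.13 + 0.4700·0.29 ≈ 0.20346... → 0.203.

0.203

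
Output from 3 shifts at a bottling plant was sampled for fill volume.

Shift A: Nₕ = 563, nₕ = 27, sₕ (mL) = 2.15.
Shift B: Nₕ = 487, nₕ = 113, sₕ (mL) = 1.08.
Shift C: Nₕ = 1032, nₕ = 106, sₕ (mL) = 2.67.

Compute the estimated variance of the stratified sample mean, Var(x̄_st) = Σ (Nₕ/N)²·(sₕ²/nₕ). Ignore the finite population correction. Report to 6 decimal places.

N = 2082. Term for each stratum: Wₕ²sₕ²/nₕ.
Var(x̄_st) = 0.012518967 + 0.000564762 + 0.016523978 = 0.029607707 → 0.029608.

0.029608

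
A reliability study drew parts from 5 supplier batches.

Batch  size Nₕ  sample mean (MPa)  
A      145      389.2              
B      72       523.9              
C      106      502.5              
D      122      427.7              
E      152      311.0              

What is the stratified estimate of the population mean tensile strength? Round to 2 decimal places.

x̄_st = (Σ Nₕx̄ₕ) / (Σ Nₕ) = (145·389.2 + 72·523.9 + 106·502.5 + 122·427.7 + 152·311.0) / 597
= 246871.2 / 597 = 413.5196... → 413.52.

413.52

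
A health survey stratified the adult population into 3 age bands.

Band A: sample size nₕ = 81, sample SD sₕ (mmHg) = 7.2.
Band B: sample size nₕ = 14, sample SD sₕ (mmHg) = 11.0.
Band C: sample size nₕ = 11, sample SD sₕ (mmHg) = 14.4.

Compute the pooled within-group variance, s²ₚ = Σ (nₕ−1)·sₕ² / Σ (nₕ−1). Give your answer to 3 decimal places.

75.668

Degrees of freedom: 80 + 13 + 10 = 103.
Σ(nₕ−1)sₕ² = 80·51.84 + 13·121 + 10·207.36 = 7793.8.
s²ₚ = 7793.8 / 103 = 75.66796... → 75.668.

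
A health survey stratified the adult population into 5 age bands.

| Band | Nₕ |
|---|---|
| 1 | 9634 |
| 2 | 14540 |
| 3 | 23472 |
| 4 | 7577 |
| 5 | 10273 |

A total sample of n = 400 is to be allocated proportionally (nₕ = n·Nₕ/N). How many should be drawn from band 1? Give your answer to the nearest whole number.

Share of band 1 = 9634/65496 = 0.14709.
Allocate 400 × 0.14709 = 58.837... → 59.

59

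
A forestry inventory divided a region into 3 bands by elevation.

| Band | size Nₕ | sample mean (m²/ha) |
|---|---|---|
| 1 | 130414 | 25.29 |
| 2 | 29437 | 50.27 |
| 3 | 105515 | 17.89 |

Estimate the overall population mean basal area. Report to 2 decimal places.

25.12

x̄_st = (Σ Nₕx̄ₕ) / (Σ Nₕ) = (130414·25.29 + 29437·50.27 + 105515·17.89) / 265366
= 6665631.4 / 265366 = 25.1186... → 25.12.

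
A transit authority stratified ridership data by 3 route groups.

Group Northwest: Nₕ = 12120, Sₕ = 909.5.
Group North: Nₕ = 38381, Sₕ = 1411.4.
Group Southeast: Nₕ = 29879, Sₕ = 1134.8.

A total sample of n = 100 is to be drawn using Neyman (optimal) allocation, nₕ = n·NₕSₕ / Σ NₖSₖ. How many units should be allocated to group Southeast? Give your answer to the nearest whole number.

34

Σ NₕSₕ = 12120·909.5 + 38381·1411.4 + 29879·1134.8 = 99100772.6.
Share for Southeast: 33906689.2/99100772.6 = 0.34214.
n_Southeast = 100 × 0.34214 = 34.214... → 34.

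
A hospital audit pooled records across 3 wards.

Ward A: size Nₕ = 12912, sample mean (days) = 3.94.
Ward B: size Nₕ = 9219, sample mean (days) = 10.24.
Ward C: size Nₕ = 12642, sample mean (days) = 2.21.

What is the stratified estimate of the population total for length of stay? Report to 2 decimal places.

A: 12912·3.94 = 50873.28
B: 9219·10.24 = 94402.56
C: 12642·2.21 = 27938.82
τ̂ = Σ Nₕx̄ₕ = 173214.66.

173214.66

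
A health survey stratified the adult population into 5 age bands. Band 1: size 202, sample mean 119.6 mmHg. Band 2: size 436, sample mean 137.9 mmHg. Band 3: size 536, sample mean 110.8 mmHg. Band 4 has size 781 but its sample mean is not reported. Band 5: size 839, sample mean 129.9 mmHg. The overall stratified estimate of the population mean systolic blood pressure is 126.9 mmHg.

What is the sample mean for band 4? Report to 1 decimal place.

N = 202 + 436 + 536 + 781 + 839 = 2794.
Overall total = μ·N = 126.9·2794 = 354558.6.
Subtract the known strata: 202·119.6 + 436·137.9 + 536·110.8 + 839·129.9 = 252658.5.
Remaining total for band 4: 354558.6 − 252658.5 = 101900.1.
Divide by its size: 101900.1 / 781 = 130.474... → 130.5.

130.5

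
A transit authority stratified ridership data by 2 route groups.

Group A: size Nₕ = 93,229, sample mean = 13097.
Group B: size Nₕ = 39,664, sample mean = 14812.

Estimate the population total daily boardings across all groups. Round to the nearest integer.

Population total = Σ Nₕ·x̄ₕ (each stratum's size times its mean).
93229·13097 + 39664·14812 = 1221020213 + 587503168 = 1808523381.

1808523381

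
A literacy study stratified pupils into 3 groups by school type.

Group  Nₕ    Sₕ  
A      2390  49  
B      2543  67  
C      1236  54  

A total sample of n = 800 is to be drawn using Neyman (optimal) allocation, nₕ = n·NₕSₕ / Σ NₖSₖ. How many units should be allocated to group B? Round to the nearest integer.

A: NₕSₕ = 2390·49 = 117110
B: NₕSₕ = 2543·67 = 170381
C: NₕSₕ = 1236·54 = 66744
Σ NₕSₕ = 354235.
n_B = 800·170381/354235 = 384.786... → 385.

385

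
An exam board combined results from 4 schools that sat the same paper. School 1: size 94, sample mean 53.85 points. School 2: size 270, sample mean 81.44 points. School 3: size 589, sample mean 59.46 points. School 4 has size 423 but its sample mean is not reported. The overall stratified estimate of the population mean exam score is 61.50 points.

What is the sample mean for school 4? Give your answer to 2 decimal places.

53.31

Σ Nₕx̄ₕ = N·μ, so 423·x̄_4 = 1376·61.50 − (94·53.85 + 270·81.44 + 589·59.46).
= 84624 − 62072.64 = 22551.36.
x̄_4 = 22551.36 / 423 = 53.3129... → 53.31.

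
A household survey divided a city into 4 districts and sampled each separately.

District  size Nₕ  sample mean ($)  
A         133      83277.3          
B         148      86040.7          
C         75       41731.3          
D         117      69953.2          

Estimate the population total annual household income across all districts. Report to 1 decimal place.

Estimate total by summing Nₕ·x̄ₕ over strata.
133·83277.3 + 148·86040.7 + 75·41731.3 + 117·69953.2 = 11075880.9 + 12734023.6 + 3129847.5 + 8184524.4 = 35124276.4.

35124276.4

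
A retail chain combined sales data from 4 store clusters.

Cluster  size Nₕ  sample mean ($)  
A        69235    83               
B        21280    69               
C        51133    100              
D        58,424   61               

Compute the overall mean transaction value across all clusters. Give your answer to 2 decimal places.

x̄_st = (Σ Nₕx̄ₕ) / (Σ Nₕ) = (69235·83 + 21280·69 + 51133·100 + 58424·61) / 200072
= 15891989 / 200072 = 79.4313... → 79.43.

79.43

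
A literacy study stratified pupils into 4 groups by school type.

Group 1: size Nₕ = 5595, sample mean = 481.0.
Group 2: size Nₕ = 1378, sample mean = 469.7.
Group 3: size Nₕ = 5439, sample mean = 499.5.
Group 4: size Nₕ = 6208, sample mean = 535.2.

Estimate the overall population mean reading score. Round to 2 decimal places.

x̄_st = (Σ Nₕx̄ₕ) / (Σ Nₕ) = (5595·481.0 + 1378·469.7 + 5439·499.5 + 6208·535.2) / 18620
= 9377743.7 / 18620 = 503.6382... → 503.64.

503.64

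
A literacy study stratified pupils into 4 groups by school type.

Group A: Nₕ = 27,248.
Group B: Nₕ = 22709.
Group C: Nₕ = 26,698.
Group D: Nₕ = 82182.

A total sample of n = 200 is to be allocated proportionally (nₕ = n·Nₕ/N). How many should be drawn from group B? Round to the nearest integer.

29

Share of group B = 22709/158837 = 0.14297.
Allocate 200 × 0.14297 = 28.594... → 29.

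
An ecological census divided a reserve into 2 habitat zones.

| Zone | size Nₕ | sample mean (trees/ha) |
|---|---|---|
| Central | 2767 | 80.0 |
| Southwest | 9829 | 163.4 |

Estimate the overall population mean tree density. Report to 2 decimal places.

145.08

N = 2767 + 9829 = 12596.
Weight each subgroup mean by Nₕ/N and sum.
Σ Nₕx̄ₕ = 2767·80.0 + 9829·163.4 = 221360 + 1606058.6 = 1827418.6.
Divide by N: 1827418.6 / 12596 = 145.0793... → 145.08.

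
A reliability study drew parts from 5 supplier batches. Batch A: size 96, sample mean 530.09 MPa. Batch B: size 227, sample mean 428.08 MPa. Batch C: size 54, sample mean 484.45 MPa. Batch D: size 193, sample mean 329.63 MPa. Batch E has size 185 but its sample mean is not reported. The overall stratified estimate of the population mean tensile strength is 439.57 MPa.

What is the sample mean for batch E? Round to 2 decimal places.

508.29

N = 96 + 227 + 54 + 193 + 185 = 755.
Overall total = μ·N = 439.57·755 = 331875.35.
Subtract the known strata: 96·530.09 + 227·428.08 + 54·484.45 + 193·329.63 = 237841.69.
Remaining total for batch E: 331875.35 − 237841.69 = 94033.66.
Divide by its size: 94033.66 / 185 = 508.2901... → 508.29.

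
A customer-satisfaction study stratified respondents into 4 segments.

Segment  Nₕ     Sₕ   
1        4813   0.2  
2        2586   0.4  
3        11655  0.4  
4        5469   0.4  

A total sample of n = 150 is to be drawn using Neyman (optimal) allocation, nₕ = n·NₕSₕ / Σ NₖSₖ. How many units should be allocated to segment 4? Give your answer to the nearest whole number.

37

1: NₕSₕ = 4813·0.2 = 962.6
2: NₕSₕ = 2586·0.4 = 1034.4
3: NₕSₕ = 11655·0.4 = 4662
4: NₕSₕ = 5469·0.4 = 2187.6
Σ NₕSₕ = 8846.6.
n_4 = 150·2187.6/8846.6 = 37.092... → 37.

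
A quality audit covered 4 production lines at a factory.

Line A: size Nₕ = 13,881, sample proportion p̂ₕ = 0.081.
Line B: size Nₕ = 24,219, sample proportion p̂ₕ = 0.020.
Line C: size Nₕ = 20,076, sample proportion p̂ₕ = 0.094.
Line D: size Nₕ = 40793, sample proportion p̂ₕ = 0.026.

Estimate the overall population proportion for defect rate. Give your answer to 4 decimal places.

Wₕ = Nₕ/N with N = 98969: 0.1403, 0.2447, 0.2029, 0.4122.
p̂_st = 0.1403·0.081 + 0.2447·0.020 + 0.2029·0.094 + 0.4122·0.026 ≈ 0.046040... → 0.0460.

0.0460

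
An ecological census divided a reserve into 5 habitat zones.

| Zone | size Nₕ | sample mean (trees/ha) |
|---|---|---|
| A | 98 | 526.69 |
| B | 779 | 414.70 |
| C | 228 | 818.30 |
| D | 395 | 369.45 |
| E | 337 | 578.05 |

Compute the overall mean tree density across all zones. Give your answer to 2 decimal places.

N = 98 + 779 + 228 + 395 + 337 = 1837.
The stratified mean weights each stratum mean by its population share Nₕ/N.
Σ Nₕx̄ₕ = 98·526.69 + 779·414.70 + 228·818.30 + 395·369.45 + 337·578.05 = 51615.62 + 323051.3 + 186572.4 + 145932.75 + 194802.85 = 901974.92.
Divide by N: 901974.92 / 1837 = 491.0043... → 491.00.

491.00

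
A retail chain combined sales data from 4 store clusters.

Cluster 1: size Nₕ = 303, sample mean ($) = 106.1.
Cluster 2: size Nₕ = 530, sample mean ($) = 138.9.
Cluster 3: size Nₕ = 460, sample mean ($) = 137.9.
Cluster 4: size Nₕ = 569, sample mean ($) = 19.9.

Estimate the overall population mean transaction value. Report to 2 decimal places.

96.95

N = 303 + 530 + 460 + 569 = 1862.
Overall mean = Σ (Nₕ/N)·x̄ₕ — weight by population share, not a simple average.
Σ Nₕx̄ₕ = 303·106.1 + 530·138.9 + 460·137.9 + 569·19.9 = 32148.3 + 73617 + 63434 + 11323.1 = 180522.4.
Divide by N: 180522.4 / 1862 = 96.9508... → 96.95.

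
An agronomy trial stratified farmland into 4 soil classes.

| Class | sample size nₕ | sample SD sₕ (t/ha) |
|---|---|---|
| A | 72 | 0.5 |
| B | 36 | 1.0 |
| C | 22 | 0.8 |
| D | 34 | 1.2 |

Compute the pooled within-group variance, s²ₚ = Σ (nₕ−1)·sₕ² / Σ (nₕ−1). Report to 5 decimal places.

Degrees of freedom: 71 + 35 + 21 + 33 = 160.
Σ(nₕ−1)sₕ² = 71·0.25 + 35·1 + 21·0.64 + 33·1.44 = 113.71.
s²ₚ = 113.71 / 160 = 0.7106875 → 0.71069.

0.71069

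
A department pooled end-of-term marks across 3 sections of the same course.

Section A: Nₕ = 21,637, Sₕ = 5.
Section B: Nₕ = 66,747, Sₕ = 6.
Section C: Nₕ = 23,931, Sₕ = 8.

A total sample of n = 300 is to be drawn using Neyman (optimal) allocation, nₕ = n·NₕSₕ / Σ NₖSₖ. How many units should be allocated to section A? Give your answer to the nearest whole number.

46

A: NₕSₕ = 21637·5 = 108185
B: NₕSₕ = 66747·6 = 400482
C: NₕSₕ = 23931·8 = 191448
Σ NₕSₕ = 700115.
n_A = 300·108185/700115 = 46.357... → 46.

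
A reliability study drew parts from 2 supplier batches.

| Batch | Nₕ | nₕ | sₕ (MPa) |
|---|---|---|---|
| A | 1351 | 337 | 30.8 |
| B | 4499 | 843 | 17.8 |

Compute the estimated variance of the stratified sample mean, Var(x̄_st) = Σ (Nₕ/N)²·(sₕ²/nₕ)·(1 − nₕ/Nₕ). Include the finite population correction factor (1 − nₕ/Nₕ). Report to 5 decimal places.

0.29333

N = 5850; Wₕ = Nₕ/N.
batch A: (1351/5850)²·30.8²/337·(1 − 337/1351) = 0.11268163
batch B: (4499/5850)²·17.8²/843·(1 − 843/4499) = 0.18064372
Sum = 0.29332535 → 0.29333.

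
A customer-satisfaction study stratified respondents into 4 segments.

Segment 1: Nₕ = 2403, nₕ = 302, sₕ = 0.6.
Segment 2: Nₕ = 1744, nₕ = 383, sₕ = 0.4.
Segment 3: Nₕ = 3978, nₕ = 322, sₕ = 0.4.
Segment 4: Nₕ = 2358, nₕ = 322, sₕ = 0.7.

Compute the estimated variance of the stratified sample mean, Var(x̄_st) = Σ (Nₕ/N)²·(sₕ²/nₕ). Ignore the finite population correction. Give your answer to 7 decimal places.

0.0002227

N = 10483; Wₕ = Nₕ/N.
segment 1: (2403/10483)²·0.6²/302 = 0.0000626371
segment 2: (1744/10483)²·0.4²/383 = 0.0000115623
segment 3: (3978/10483)²·0.4²/322 = 0.0000715521
segment 4: (2358/10483)²·0.7²/322 = 0.0000769940
Sum = 0.0002227455 → 0.0002227.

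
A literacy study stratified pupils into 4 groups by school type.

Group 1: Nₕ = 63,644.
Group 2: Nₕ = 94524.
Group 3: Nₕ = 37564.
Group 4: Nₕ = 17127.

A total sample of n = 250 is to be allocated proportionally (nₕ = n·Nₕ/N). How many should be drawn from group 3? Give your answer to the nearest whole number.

Share of group 3 = 37564/212859 = 0.17647.
Allocate 250 × 0.17647 = 44.118... → 44.

44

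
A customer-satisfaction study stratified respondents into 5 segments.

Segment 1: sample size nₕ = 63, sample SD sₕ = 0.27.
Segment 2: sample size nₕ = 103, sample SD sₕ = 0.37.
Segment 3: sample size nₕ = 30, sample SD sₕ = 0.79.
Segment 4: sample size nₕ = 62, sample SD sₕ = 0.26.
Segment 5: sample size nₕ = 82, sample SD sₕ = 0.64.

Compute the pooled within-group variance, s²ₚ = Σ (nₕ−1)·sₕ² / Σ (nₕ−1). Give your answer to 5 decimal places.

0.22055

1: (63−1)·0.27² = 62·0.0729 = 4.5198
2: (103−1)·0.37² = 102·0.1369 = 13.9638
3: (30−1)·0.79² = 29·0.6241 = 18.0989
4: (62−1)·0.26² = 61·0.0676 = 4.1236
5: (82−1)·0.64² = 81·0.4096 = 33.1776
Numerator = 73.8837; denominator = Σ(nₕ−1) = 335.
s²ₚ = 73.8837/335 = 0.2205484... → 0.22055.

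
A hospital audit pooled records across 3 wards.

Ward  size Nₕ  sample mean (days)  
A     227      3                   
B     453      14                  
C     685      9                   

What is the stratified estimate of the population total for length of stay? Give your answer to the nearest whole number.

13188

Estimate total by summing Nₕ·x̄ₕ over strata.
227·3 + 453·14 + 685·9 = 681 + 6342 + 6165 = 13188.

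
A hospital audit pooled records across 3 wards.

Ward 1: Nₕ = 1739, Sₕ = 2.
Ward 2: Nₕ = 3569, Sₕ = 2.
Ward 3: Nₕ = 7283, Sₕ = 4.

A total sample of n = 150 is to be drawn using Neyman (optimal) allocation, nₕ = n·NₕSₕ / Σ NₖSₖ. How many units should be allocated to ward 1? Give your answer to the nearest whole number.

Σ NₕSₕ = 1739·2 + 3569·2 + 7283·4 = 39748.
Share for 1: 3478/39748 = 0.08750.
n_1 = 150 × 0.08750 = 13.125... → 13.

13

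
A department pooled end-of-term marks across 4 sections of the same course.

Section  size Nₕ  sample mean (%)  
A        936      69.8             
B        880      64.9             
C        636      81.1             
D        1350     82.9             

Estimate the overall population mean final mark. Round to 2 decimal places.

75.21

x̄_st = (Σ Nₕx̄ₕ) / (Σ Nₕ) = (936·69.8 + 880·64.9 + 636·81.1 + 1350·82.9) / 3802
= 285939.4 / 3802 = 75.2076... → 75.21.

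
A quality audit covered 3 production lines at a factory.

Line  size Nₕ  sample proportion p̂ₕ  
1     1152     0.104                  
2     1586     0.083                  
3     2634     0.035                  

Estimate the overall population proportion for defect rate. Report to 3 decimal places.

Wₕ = Nₕ/N with N = 5372: 0.2144, 0.2952, 0.4903.
p̂_st = 0.2144·0.104 + 0.2952·0.083 + 0.4903·0.035 ≈ 0.06397... → 0.064.

0.064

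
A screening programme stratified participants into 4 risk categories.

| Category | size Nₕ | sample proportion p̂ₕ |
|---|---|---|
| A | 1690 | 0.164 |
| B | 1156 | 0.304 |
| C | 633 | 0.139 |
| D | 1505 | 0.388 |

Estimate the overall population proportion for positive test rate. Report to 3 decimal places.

N = 1690 + 1156 + 633 + 1505 = 4984.
Overall proportion = Σ (Nₕ/N)·p̂ₕ.
Σ Nₕp̂ₕ = 277.16 + 351.424 + 87.987 + 583.94 = 1300.511.
1300.511 / 4984 = 0.26094... → 0.261.

0.261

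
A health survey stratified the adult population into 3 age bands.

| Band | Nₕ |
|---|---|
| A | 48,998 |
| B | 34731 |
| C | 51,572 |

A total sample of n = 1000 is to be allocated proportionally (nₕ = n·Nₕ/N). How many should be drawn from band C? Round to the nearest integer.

Share of band C = 51572/135301 = 0.38116.
Allocate 1000 × 0.38116 = 381.165... → 381.

381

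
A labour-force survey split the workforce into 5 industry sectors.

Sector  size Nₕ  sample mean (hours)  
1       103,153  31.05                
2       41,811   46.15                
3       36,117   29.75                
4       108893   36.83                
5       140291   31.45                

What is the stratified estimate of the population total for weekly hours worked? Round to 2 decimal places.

Estimate total by summing Nₕ·x̄ₕ over strata.
103153·31.05 + 41811·46.15 + 36117·29.75 + 108893·36.83 + 140291·31.45 = 3202900.65 + 1929577.65 + 1074480.75 + 4010529.19 + 4412151.95 = 14629640.19.

14629640.19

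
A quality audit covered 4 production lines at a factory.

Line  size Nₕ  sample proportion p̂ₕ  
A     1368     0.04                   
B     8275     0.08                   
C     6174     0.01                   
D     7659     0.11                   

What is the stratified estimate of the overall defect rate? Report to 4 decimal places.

0.0690

Wₕ = Nₕ/N with N = 23476: 0.0583, 0.3525, 0.2630, 0.3262.
p̂_st = 0.0583·0.04 + 0.3525·0.08 + 0.2630·0.01 + 0.3262·0.11 ≈ 0.069047... → 0.0690.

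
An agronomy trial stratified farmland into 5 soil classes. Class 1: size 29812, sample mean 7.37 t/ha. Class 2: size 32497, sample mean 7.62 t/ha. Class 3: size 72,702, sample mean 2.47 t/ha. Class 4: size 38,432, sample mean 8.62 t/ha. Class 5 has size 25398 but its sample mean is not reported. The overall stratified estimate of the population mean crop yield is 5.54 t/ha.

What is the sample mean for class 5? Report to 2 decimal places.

4.86

Σ Nₕx̄ₕ = N·μ, so 25398·x̄_5 = 198841·5.54 − (29812·7.37 + 32497·7.62 + 72702·2.47 + 38432·8.62).
= 1101579.14 − 978199.36 = 123379.78.
x̄_5 = 123379.78 / 25398 = 4.8579... → 4.86.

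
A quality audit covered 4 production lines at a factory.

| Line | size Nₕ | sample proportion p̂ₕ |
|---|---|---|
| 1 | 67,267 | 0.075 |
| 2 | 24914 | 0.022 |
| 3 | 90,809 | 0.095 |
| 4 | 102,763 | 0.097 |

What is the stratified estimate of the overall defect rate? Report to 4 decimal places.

0.0846

Wₕ = Nₕ/N with N = 285753: 0.2354, 0.0872, 0.3178, 0.3596.
p̂_st = 0.2354·0.075 + 0.0872·0.022 + 0.3178·0.095 + 0.3596·0.097 ≈ 0.084647... → 0.0846.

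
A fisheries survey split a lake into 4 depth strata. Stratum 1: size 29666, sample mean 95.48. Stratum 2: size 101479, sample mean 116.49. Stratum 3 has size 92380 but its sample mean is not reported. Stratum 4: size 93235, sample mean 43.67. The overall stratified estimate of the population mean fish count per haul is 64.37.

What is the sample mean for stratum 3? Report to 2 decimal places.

18.02

Σ Nₕx̄ₕ = N·μ, so 92380·x̄_3 = 316760·64.37 − (29666·95.48 + 101479·116.49 + 93235·43.67).
= 20389841.2 − 18725370.84 = 1664470.36.
x̄_3 = 1664470.36 / 92380 = 18.0176... → 18.02.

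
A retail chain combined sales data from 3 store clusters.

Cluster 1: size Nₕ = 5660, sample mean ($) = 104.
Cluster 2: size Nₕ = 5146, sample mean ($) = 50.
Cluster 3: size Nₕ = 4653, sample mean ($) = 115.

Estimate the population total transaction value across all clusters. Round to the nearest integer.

1381035

Population total = Σ Nₕ·x̄ₕ (each stratum's size times its mean).
5660·104 + 5146·50 + 4653·115 = 588640 + 257300 + 535095 = 1381035.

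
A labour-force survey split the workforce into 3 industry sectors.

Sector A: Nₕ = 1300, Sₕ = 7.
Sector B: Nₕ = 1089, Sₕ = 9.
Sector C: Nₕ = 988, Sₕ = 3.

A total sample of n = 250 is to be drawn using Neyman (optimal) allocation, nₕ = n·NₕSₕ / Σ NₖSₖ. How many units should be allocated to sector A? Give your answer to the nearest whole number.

104

Σ NₕSₕ = 1300·7 + 1089·9 + 988·3 = 21865.
Share for A: 9100/21865 = 0.41619.
n_A = 250 × 0.41619 = 104.048... → 104.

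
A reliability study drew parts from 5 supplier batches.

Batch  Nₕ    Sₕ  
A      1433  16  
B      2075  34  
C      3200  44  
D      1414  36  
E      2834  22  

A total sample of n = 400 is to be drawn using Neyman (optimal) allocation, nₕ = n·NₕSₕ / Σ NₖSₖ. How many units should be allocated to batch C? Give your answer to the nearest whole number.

162

A: NₕSₕ = 1433·16 = 22928
B: NₕSₕ = 2075·34 = 70550
C: NₕSₕ = 3200·44 = 140800
D: NₕSₕ = 1414·36 = 50904
E: NₕSₕ = 2834·22 = 62348
Σ NₕSₕ = 347530.
n_C = 400·140800/347530 = 162.058... → 162.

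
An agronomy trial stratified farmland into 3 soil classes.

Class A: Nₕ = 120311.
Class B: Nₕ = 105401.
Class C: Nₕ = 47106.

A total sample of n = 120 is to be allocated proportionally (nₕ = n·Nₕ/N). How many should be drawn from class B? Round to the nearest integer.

46

Share of class B = 105401/272818 = 0.38634.
Allocate 120 × 0.38634 = 46.361... → 46.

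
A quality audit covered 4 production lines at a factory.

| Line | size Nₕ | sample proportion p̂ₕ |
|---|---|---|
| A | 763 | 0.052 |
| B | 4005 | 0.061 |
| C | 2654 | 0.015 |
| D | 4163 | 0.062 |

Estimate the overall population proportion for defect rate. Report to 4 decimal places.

Wₕ = Nₕ/N with N = 11585: 0.0659, 0.3457, 0.2291, 0.3593.
p̂_st = 0.0659·0.052 + 0.3457·0.061 + 0.2291·0.015 + 0.3593·0.062 ≈ 0.050228... → 0.0502.

0.0502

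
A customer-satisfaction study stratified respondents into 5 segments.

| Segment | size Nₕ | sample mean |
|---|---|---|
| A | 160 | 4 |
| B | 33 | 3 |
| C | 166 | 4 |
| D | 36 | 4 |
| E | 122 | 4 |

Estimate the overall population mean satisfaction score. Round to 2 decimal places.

3.94

N = 160 + 33 + 166 + 36 + 122 = 517.
Weight each subgroup mean by Nₕ/N and sum.
Σ Nₕx̄ₕ = 160·4 + 33·3 + 166·4 + 36·4 + 122·4 = 640 + 99 + 664 + 144 + 488 = 2035.
Divide by N: 2035 / 517 = 3.9362... → 3.94.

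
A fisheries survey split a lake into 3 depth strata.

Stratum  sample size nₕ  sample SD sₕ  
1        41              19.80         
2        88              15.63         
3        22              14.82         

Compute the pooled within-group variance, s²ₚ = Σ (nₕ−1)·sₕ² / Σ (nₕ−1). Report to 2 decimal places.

280.73

Degrees of freedom: 40 + 87 + 21 = 148.
Σ(nₕ−1)sₕ² = 40·392.04 + 87·244.2969 + 21·219.6324 = 41547.7107.
s²ₚ = 41547.7107 / 148 = 280.7278... → 280.73.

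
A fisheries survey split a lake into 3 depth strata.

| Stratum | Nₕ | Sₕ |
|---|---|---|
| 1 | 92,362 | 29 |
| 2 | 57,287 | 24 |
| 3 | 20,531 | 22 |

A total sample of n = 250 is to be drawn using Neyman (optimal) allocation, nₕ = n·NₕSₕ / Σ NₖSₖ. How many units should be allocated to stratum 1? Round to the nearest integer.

149

1: NₕSₕ = 92362·29 = 2678498
2: NₕSₕ = 57287·24 = 1374888
3: NₕSₕ = 20531·22 = 451682
Σ NₕSₕ = 4505068.
n_1 = 250·2678498/4505068 = 148.638... → 149.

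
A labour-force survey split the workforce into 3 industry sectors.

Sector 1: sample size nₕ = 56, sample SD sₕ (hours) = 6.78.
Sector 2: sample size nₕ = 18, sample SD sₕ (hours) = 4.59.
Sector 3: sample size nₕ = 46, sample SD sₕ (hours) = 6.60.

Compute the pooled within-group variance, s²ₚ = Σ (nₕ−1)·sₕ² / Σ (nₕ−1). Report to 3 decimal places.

41.424

1: (56−1)·6.78² = 55·45.9684 = 2528.262
2: (18−1)·4.59² = 17·21.0681 = 358.1577
3: (46−1)·6.60² = 45·43.56 = 1960.2
Numerator = 4846.6197; denominator = Σ(nₕ−1) = 117.
s²ₚ = 4846.6197/117 = 41.4241 → 41.424.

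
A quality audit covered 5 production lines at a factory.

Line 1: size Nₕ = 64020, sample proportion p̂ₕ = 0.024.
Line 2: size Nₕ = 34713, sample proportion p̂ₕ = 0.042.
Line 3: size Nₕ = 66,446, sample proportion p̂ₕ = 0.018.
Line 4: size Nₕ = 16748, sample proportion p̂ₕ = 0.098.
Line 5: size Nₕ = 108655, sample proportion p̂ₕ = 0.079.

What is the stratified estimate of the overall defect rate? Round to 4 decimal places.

Wₕ = Nₕ/N with N = 290582: 0.2203, 0.1195, 0.2287, 0.0576, 0.3739.
p̂_st = 0.2203·0.024 + 0.1195·0.042 + 0.2287·0.018 + 0.0576·0.098 + 0.3739·0.079 ≈ 0.049609... → 0.0496.

0.0496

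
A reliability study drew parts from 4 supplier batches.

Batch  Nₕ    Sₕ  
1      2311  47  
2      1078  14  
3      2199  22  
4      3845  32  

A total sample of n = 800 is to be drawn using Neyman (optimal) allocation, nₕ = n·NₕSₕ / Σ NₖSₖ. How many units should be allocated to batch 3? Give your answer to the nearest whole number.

1: NₕSₕ = 2311·47 = 108617
2: NₕSₕ = 1078·14 = 15092
3: NₕSₕ = 2199·22 = 48378
4: NₕSₕ = 3845·32 = 123040
Σ NₕSₕ = 295127.
n_3 = 800·48378/295127 = 131.138... → 131.

131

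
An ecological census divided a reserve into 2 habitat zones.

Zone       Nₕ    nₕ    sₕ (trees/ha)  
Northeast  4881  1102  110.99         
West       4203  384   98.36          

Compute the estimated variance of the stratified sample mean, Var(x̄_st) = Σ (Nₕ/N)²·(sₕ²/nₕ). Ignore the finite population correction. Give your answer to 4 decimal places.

N = 9084; Wₕ = Nₕ/N.
zone Northeast: (4881/9084)²·110.99²/1102 = 3.2273753
zone West: (4203/9084)²·98.36²/384 = 5.3934958
Sum = 8.6208711 → 8.6209.

8.6209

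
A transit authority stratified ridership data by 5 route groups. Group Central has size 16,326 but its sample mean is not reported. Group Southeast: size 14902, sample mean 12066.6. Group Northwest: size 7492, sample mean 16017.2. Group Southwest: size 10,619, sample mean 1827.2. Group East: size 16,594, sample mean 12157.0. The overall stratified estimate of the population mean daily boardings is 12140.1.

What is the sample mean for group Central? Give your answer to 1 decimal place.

17118.7

Σ Nₕx̄ₕ = N·μ, so 16326·x̄_Central = 65933·12140.1 − (14902·12066.6 + 7492·16017.2 + 10619·1827.2 + 16594·12157.0).
= 800433213.3 − 520953630.4 = 279479582.9.
x̄_Central = 279479582.9 / 16326 = 17118.681... → 17118.7.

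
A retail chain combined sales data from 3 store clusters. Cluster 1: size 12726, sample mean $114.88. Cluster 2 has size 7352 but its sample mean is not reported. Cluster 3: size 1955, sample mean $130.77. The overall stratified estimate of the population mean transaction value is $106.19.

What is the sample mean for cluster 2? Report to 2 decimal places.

84.61

Σ Nₕx̄ₕ = N·μ, so 7352·x̄_2 = 22033·106.19 − (12726·114.88 + 1955·130.77).
= 2339684.27 − 1717618.23 = 622066.04.
x̄_2 = 622066.04 / 7352 = 84.6118... → 84.61.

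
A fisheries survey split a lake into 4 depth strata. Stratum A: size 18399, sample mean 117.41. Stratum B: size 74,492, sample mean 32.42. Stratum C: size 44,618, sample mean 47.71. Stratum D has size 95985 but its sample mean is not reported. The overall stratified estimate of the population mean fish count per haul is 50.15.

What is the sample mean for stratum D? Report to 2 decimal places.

52.15

N = 18399 + 74492 + 44618 + 95985 = 233494.
Overall total = μ·N = 50.15·233494 = 11709724.1.
Subtract the known strata: 18399·117.41 + 74492·32.42 + 44618·47.71 = 6703982.01.
Remaining total for stratum D: 11709724.1 − 6703982.01 = 5005742.09.
Divide by its size: 5005742.09 / 95985 = 52.1513... → 52.15.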